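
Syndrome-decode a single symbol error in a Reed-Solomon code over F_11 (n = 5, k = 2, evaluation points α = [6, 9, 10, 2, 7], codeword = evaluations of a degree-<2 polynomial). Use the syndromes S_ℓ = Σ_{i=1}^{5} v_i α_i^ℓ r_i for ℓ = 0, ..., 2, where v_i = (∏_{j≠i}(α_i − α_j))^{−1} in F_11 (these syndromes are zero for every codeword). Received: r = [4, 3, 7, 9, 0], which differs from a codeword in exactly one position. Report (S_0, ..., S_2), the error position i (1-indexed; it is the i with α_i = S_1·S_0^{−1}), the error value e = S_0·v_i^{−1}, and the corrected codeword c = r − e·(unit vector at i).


S = (1, 10, 1), error at position 3, error magnitude e = 8, c = [4, 3, 10, 9, 0].

Step 1: column multipliers v_i = (∏_{j≠i}(α_i − α_j))^{−1} mod 11.
  i = 1 (α = 6): (6−9)(6−10)(6−2)(6−7) = (−3)·(−4)·4·(−1) = −48 ≡ 7, so v_1 = 7^{−1} = 8 (mod 11).
  i = 2 (α = 9): (9−6)(9−10)(9−2)(9−7) = 3·(−1)·7·2 = −42 ≡ 2, so v_2 = 2^{−1} = 6 (mod 11).
  i = 3 (α = 10): (10−6)(10−9)(10−2)(10−7) = 4·1·8·3 = 96 ≡ 8, so v_3 = 8^{−1} = 7 (mod 11).
  i = 4 (α = 2): (2−6)(2−9)(2−10)(2−7) = (−4)·(−7)·(−8)·(−5) = 1120 ≡ 9, so v_4 = 9^{−1} = 5 (mod 11).
  i = 5 (α = 7): (7−6)(7−9)(7−10)(7−2) = 1·(−2)·(−3)·5 = 30 ≡ 8, so v_5 = 8^{−1} = 7 (mod 11).
  v = [8, 6, 7, 5, 7].
Step 2: syndromes of r = [4, 3, 7, 9, 0] (all sums mod 11).
  S_0 = Σ v_i r_i = 8·4 + 6·3 + 7·7 + 5·9 + 7·0 = 144 ≡ 1.
  S_1 = Σ v_i α_i r_i = 8·6·4 + 6·9·3 + 7·10·7 + 5·2·9 + 7·7·0 = 934 ≡ 10.
  α_i^2 mod 11 = [3, 4, 1, 4, 5].
  S_2 = Σ v_i α_i^2 r_i = 8·3·4 + 6·4·3 + 7·1·7 + 5·4·9 + 7·5·0 = 397 ≡ 1.
  S = (1, 10, 1) ≠ 0, so r is not a codeword (an error is present).
Step 3: locate the error. For a single error e at position i, S_ℓ = v_i·e·α_i^ℓ, so α_err = S_1/S_0.
  S_0^{−1} = 1^{−1} = 1 (mod 11), so α_err = 10·1 = 10 ≡ 10 = α_3. Error position i = 3.
  Consistency check: S_2/S_1 = 1·10 = 10 ≡ 10 = α_err ✓ (single-error assumption holds).
Step 4: error magnitude e = S_0/v_3 = S_0·∏_{j≠3}(α_3 − α_j) = 1·8 = 8 ≡ 8 (mod 11).
Step 5: correct position 3: c_3 = r_3 − e = 7 − 8 ≡ 10 (mod 11). Hence c = [4, 3, 10, 9, 0].
  Check: interpolating c through the α_i gives m(x) = 6 + 7·x (degree < 2) with m(α_i) = c_i for every i, so c is indeed a codeword.


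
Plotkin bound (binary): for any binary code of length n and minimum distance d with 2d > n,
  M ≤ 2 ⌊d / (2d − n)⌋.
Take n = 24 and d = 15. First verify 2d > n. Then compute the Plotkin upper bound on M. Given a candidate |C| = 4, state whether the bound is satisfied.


Plotkin bound M ≤ 4; given |C| = 4 ≤ bound (satisfied).

Check applicability: 2d = 30, n = 24.
2d − n = 6 > 0, so Plotkin applies.
Compute d/(2d−n) = 15/6 ≈ 2.5000.
⌊d/(2d−n)⌋ = 2.
Plotkin bound: M ≤ 2·2 = 4.
Given |C| = 4, check: satisfied.
This |C| is at the Plotkin bound.


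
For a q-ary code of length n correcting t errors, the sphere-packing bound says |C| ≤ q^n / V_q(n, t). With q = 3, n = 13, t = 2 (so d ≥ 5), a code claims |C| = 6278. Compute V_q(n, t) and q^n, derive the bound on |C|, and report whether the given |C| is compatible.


V_q(n, t) = 339, q^n = 1594323, Hamming bound = 4703, |C| = 6278 > bound (violated).

Step 1: Compute V_q(n, t) = Σ_{j=0}^2 C(n, j) (q−1)^j.
  j = 0: C(13,0)·(2)^0 = 1·1 = 1.
  j = 1: C(13,1)·(2)^1 = 13·2 = 26.
  j = 2: C(13,2)·(2)^2 = 78·4 = 312.
  V_q(n, t) = 1 + 26 + 312 = 339.
Step 2: q^n = 3^13 = 1594323.
Step 3: Hamming bound ⌊q^n / V_q(n,t)⌋ = ⌊1594323/339⌋ = 4703.
Step 4: Compare |C| = 6278 to 4703: violated.
The claimed |C| lies above the Hamming bound, so no 3-ary code of length 13 with d ≥ 5 can have 6278 codewords.


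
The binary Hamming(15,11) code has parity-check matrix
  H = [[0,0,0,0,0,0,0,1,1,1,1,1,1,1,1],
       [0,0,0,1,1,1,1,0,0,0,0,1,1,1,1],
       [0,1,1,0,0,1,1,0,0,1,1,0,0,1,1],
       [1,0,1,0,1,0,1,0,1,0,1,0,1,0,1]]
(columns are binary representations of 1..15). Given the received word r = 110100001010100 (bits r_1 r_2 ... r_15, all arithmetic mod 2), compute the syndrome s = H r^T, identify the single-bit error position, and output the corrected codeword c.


s = (1, 0, 0, 0)^T, error position = 8, corrected codeword c = 110100011010100

Compute s = H r^T mod 2 one row at a time:
  s_1 = 0 + 1 + 0 + 1 + 0 + 1 + 0 + 0 = 3 ≡ 1 (mod 2).
  s_2 = 1 + 0 + 0 + 0 + 0 + 1 + 0 + 0 = 2 ≡ 0 (mod 2).
  s_3 = 1 + 0 + 0 + 0 + 0 + 1 + 0 + 0 = 2 ≡ 0 (mod 2).
  s_4 = 1 + 0 + 0 + 0 + 1 + 1 + 1 + 0 = 4 ≡ 0 (mod 2).
s = (1, 0, 0, 0)^T — this equals column 8 of H (binary 1000), so error is at position 8.
Correct: flip bit 8 of r = 110100001010100 to get c = 110100011010100.


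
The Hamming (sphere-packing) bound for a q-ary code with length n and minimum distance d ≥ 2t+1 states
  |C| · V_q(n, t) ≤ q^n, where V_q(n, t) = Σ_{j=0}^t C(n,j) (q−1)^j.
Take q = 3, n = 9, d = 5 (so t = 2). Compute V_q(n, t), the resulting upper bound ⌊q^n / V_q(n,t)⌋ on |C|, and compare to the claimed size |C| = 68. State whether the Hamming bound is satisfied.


V_q(n, t) = 163, q^n = 19683, Hamming bound = 120, |C| = 68 ≤ bound (satisfied).

Step 1: Compute V_q(n, t) = Σ_{j=0}^2 C(n, j) (q−1)^j.
  j = 0: C(9,0)·(2)^0 = 1·1 = 1.
  j = 1: C(9,1)·(2)^1 = 9·2 = 18.
  j = 2: C(9,2)·(2)^2 = 36·4 = 144.
  V_q(n, t) = 1 + 18 + 144 = 163.
Step 2: q^n = 3^9 = 19683.
Step 3: Hamming bound ⌊q^n / V_q(n,t)⌋ = ⌊19683/163⌋ = 120.
Step 4: Compare |C| = 68 to 120: satisfied.
The claimed |C| lies below the Hamming bound.


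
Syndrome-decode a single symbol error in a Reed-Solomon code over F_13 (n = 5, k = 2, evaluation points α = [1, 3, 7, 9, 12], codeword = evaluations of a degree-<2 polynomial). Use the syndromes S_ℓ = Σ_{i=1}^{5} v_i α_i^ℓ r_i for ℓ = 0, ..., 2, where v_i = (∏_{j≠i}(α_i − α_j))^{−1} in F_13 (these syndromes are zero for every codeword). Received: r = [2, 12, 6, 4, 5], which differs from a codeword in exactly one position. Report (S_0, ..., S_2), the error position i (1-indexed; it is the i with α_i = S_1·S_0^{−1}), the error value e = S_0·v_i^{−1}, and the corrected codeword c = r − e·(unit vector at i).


S = (6, 2, 5), error at position 4, error magnitude e = 1, c = [2, 12, 6, 3, 5].

Step 1: column multipliers v_i = (∏_{j≠i}(α_i − α_j))^{−1} mod 13.
  i = 1 (α = 1): (1−3)(1−7)(1−9)(1−12) = (−2)·(−6)·(−8)·(−11) = 1056 ≡ 3, so v_1 = 3^{−1} = 9 (mod 13).
  i = 2 (α = 3): (3−1)(3−7)(3−9)(3−12) = 2·(−4)·(−6)·(−9) = −432 ≡ 10, so v_2 = 10^{−1} = 4 (mod 13).
  i = 3 (α = 7): (7−1)(7−3)(7−9)(7−12) = 6·4·(−2)·(−5) = 240 ≡ 6, so v_3 = 6^{−1} = 11 (mod 13).
  i = 4 (α = 9): (9−1)(9−3)(9−7)(9−12) = 8·6·2·(−3) = −288 ≡ 11, so v_4 = 11^{−1} = 6 (mod 13).
  i = 5 (α = 12): (12−1)(12−3)(12−7)(12−9) = 11·9·5·3 = 1485 ≡ 3, so v_5 = 3^{−1} = 9 (mod 13).
  v = [9, 4, 11, 6, 9].
Step 2: syndromes of r = [2, 12, 6, 4, 5] (all sums mod 13).
  S_0 = Σ v_i r_i = 9·2 + 4·12 + 11·6 + 6·4 + 9·5 = 201 ≡ 6.
  S_1 = Σ v_i α_i r_i = 9·1·2 + 4·3·12 + 11·7·6 + 6·9·4 + 9·12·5 = 1380 ≡ 2.
  α_i^2 mod 13 = [1, 9, 10, 3, 1].
  S_2 = Σ v_i α_i^2 r_i = 9·1·2 + 4·9·12 + 11·10·6 + 6·3·4 + 9·1·5 = 1227 ≡ 5.
  S = (6, 2, 5) ≠ 0, so r is not a codeword (an error is present).
Step 3: locate the error. For a single error e at position i, S_ℓ = v_i·e·α_i^ℓ, so α_err = S_1/S_0.
  S_0^{−1} = 6^{−1} = 11 (mod 13), so α_err = 2·11 = 22 ≡ 9 = α_4. Error position i = 4.
  Consistency check: S_2/S_1 = 5·7 = 35 ≡ 9 = α_err ✓ (single-error assumption holds).
Step 4: error magnitude e = S_0/v_4 = S_0·∏_{j≠4}(α_4 − α_j) = 6·11 = 66 ≡ 1 (mod 13).
Step 5: correct position 4: c_4 = r_4 − e = 4 − 1 ≡ 3 (mod 13). Hence c = [2, 12, 6, 3, 5].
  Check: interpolating c through the α_i gives m(x) = 10 + 5·x (degree < 2) with m(α_i) = c_i for every i, so c is indeed a codeword.


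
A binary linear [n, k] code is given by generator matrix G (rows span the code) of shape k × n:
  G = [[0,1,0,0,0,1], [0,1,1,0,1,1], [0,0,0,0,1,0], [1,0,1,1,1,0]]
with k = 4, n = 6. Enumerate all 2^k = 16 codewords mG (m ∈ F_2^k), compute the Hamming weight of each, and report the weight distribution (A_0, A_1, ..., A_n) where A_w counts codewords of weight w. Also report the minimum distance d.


Weight distribution: A_0 = 1, A_1 = 2, A_2 = 3, A_3 = 4, A_4 = 3, A_5 = 2, A_6 = 1. Minimum distance d = 1.

Enumerate all 2^4 = 16 messages m ∈ F_2^4.
For each, compute codeword c = mG in F_2^6, then tally its weight.
  m = 0000 → c = 000000, weight = 0.
  m = 1000 → c = 010001, weight = 2.
  m = 0100 → c = 011011, weight = 4.
  m = 1100 → c = 001010, weight = 2.
  m = 0010 → c = 000010, weight = 1.
  m = 1010 → c = 010011, weight = 3.
  m = 0110 → c = 011001, weight = 3.
  m = 1110 → c = 001000, weight = 1.
  m = 0001 → c = 101110, weight = 4.
  m = 1001 → c = 111111, weight = 6.
  m = 0101 → c = 110101, weight = 4.
  m = 1101 → c = 100100, weight = 2.
  m = 0011 → c = 101100, weight = 3.
  m = 1011 → c = 111101, weight = 5.
  m = 0111 → c = 110111, weight = 5.
  m = 1111 → c = 100110, weight = 3.
Tally weights:
  weight 0: 1 codewords.
  weight 1: 2 codewords.
  weight 2: 3 codewords.
  weight 3: 4 codewords.
  weight 4: 3 codewords.
  weight 5: 2 codewords.
  weight 6: 1 codewords.
Minimum distance d = smallest w > 0 with A_w > 0 = 1.
Sanity: Σ A_w = 16 = 2^4 = 16 ✓.


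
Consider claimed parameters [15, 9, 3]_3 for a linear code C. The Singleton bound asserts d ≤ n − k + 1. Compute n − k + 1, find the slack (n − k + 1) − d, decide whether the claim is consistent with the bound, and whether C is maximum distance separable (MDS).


Singleton RHS = n − k + 1 = 7, slack = 4, bound satisfied, not MDS.

Singleton bound: d ≤ n − k + 1.
Here n = 15, k = 9, so n − k + 1 = 7.
Given d = 3, check d ≤ 7: YES.
Slack = (n − k + 1) − d = 4.
The code is NOT MDS (slack = 4 > 0).
Description: the claimed parameters are [15, 9, 3]_3; such a code would be non-MDS.


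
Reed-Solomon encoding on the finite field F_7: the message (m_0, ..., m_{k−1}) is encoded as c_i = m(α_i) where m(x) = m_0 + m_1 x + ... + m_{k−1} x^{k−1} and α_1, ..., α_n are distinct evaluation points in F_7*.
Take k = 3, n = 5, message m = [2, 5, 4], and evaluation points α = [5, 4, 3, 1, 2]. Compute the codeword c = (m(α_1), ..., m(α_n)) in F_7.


c = [1, 2, 4, 4, 0]

Message polynomial: m(x) = 2 + 5·x + 4·x^2 (mod 7).
For each evaluation point α_i, compute m(α_i) mod 7:
  α_1 = 5: Horner steps 4 → 4 → 1, so m(5) = 1.
  α_2 = 4: Horner steps 4 → 0 → 2, so m(4) = 2.
  α_3 = 3: Horner steps 4 → 3 → 4, so m(3) = 4.
  α_4 = 1: Horner steps 4 → 2 → 4, so m(1) = 4.
  α_5 = 2: Horner steps 4 → 6 → 0, so m(2) = 0.
Codeword c = [1, 2, 4, 4, 0] ∈ F_7^5.


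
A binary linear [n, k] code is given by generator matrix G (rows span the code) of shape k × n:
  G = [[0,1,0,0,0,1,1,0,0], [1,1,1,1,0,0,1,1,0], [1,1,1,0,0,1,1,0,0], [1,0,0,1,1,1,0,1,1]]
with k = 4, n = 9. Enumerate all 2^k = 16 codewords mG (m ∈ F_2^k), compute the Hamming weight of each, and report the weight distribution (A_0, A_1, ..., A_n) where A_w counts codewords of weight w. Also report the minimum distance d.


Weight distribution: A_0 = 1, A_2 = 1, A_3 = 4, A_4 = 1, A_5 = 2, A_6 = 5, A_7 = 2. Minimum distance d = 2.

Enumerate all 2^4 = 16 messages m ∈ F_2^4.
For each, compute codeword c = mG in F_2^9, then tally its weight.
  m = 0000 → c = 000000000, weight = 0.
  m = 1000 → c = 010001100, weight = 3.
  m = 0100 → c = 111100110, weight = 6.
  m = 1100 → c = 101101010, weight = 5.
  m = 0010 → c = 111001100, weight = 5.
  m = 1010 → c = 101000000, weight = 2.
  m = 0110 → c = 000101010, weight = 3.
  m = 1110 → c = 010100110, weight = 4.
  m = 0001 → c = 100111011, weight = 6.
  m = 1001 → c = 110110111, weight = 7.
  m = 0101 → c = 011011101, weight = 6.
  m = 1101 → c = 001010001, weight = 3.
  m = 0011 → c = 011110111, weight = 7.
  m = 1011 → c = 001111011, weight = 6.
  m = 0111 → c = 100010001, weight = 3.
  m = 1111 → c = 110011101, weight = 6.
Tally weights:
  weight 0: 1 codewords.
  weight 2: 1 codewords.
  weight 3: 4 codewords.
  weight 4: 1 codewords.
  weight 5: 2 codewords.
  weight 6: 5 codewords.
  weight 7: 2 codewords.
Minimum distance d = smallest w > 0 with A_w > 0 = 2.
Sanity: Σ A_w = 16 = 2^4 = 16 ✓.


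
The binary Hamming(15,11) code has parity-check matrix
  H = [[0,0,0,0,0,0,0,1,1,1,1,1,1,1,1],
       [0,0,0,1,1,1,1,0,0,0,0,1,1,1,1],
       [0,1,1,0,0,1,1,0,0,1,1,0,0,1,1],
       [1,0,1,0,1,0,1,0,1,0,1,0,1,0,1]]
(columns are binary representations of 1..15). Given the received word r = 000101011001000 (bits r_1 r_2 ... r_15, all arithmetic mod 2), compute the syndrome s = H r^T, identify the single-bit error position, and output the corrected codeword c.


s = (1, 1, 1, 1)^T, error position = 15, corrected codeword c = 000101011001001

Compute s = H r^T mod 2 one row at a time:
  s_1 = 1 + 1 + 0 + 0 + 1 + 0 + 0 + 0 = 3 ≡ 1 (mod 2).
  s_2 = 1 + 0 + 1 + 0 + 1 + 0 + 0 + 0 = 3 ≡ 1 (mod 2).
  s_3 = 0 + 0 + 1 + 0 + 0 + 0 + 0 + 0 = 1 ≡ 1 (mod 2).
  s_4 = 0 + 0 + 0 + 0 + 1 + 0 + 0 + 0 = 1 ≡ 1 (mod 2).
s = (1, 1, 1, 1)^T — this equals column 15 of H (binary 1111), so error is at position 15.
Correct: flip bit 15 of r = 000101011001000 to get c = 000101011001001.


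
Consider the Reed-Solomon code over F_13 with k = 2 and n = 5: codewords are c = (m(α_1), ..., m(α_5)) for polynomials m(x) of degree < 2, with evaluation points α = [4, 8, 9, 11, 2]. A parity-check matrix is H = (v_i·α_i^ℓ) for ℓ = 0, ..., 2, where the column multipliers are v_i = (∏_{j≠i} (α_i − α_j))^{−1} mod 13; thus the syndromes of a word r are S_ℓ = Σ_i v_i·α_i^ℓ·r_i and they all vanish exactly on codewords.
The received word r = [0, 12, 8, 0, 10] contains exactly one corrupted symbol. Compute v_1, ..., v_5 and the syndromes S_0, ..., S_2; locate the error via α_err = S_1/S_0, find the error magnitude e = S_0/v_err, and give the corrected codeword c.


S = (4, 3, 12), error at position 1, error magnitude e = 11, c = [2, 12, 8, 0, 10].

Step 1: column multipliers v_i = (∏_{j≠i}(α_i − α_j))^{−1} mod 13.
  i = 1 (α = 4): (4−8)(4−9)(4−11)(4−2) = (−4)·(−5)·(−7)·2 = −280 ≡ 6, so v_1 = 6^{−1} = 11 (mod 13).
  i = 2 (α = 8): (8−4)(8−9)(8−11)(8−2) = 4·(−1)·(−3)·6 = 72 ≡ 7, so v_2 = 7^{−1} = 2 (mod 13).
  i = 3 (α = 9): (9−4)(9−8)(9−11)(9−2) = 5·1·(−2)·7 = −70 ≡ 8, so v_3 = 8^{−1} = 5 (mod 13).
  i = 4 (α = 11): (11−4)(11−8)(11−9)(11−2) = 7·3·2·9 = 378 ≡ 1, so v_4 = 1^{−1} = 1 (mod 13).
  i = 5 (α = 2): (2−4)(2−8)(2−9)(2−11) = (−2)·(−6)·(−7)·(−9) = 756 ≡ 2, so v_5 = 2^{−1} = 7 (mod 13).
  v = [11, 2, 5, 1, 7].
Step 2: syndromes of r = [0, 12, 8, 0, 10] (all sums mod 13).
  S_0 = Σ v_i r_i = 11·0 + 2·12 + 5·8 + 1·0 + 7·10 = 134 ≡ 4.
  S_1 = Σ v_i α_i r_i = 11·4·0 + 2·8·12 + 5·9·8 + 1·11·0 + 7·2·10 = 692 ≡ 3.
  α_i^2 mod 13 = [3, 12, 3, 4, 4].
  S_2 = Σ v_i α_i^2 r_i = 11·3·0 + 2·12·12 + 5·3·8 + 1·4·0 + 7·4·10 = 688 ≡ 12.
  S = (4, 3, 12) ≠ 0, so r is not a codeword (an error is present).
Step 3: locate the error. For a single error e at position i, S_ℓ = v_i·e·α_i^ℓ, so α_err = S_1/S_0.
  S_0^{−1} = 4^{−1} = 10 (mod 13), so α_err = 3·10 = 30 ≡ 4 = α_1. Error position i = 1.
  Consistency check: S_2/S_1 = 12·9 = 108 ≡ 4 = α_err ✓ (single-error assumption holds).
Step 4: error magnitude e = S_0/v_1 = S_0·∏_{j≠1}(α_1 − α_j) = 4·6 = 24 ≡ 11 (mod 13).
Step 5: correct position 1: c_1 = r_1 − e = 0 − 11 ≡ 2 (mod 13). Hence c = [2, 12, 8, 0, 10].
  Check: interpolating c through the α_i gives m(x) = 5 + 9·x (degree < 2) with m(α_i) = c_i for every i, so c is indeed a codeword.


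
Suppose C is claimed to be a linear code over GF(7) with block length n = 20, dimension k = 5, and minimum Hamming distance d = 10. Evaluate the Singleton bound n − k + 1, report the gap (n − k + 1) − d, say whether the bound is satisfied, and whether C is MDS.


Singleton RHS = n − k + 1 = 16, slack = 6, bound satisfied, not MDS.

Singleton bound: d ≤ n − k + 1.
Here n = 20, k = 5, so n − k + 1 = 16.
Given d = 10, check d ≤ 16: YES.
Slack = (n − k + 1) − d = 6.
The code is NOT MDS (slack = 6 > 0).
Description: the claimed parameters are [20, 5, 10]_7; such a code would be non-MDS.


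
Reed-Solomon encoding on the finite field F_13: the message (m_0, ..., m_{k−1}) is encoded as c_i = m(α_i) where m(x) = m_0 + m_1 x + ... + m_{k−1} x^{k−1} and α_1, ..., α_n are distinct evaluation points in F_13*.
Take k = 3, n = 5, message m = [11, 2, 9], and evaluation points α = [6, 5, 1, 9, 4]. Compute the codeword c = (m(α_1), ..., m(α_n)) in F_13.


c = [9, 12, 9, 4, 7]

Message polynomial: m(x) = 11 + 2·x + 9·x^2 (mod 13).
For each evaluation point α_i, compute m(α_i) mod 13:
  α_1 = 6: Horner steps 9 → 4 → 9, so m(6) = 9.
  α_2 = 5: Horner steps 9 → 8 → 12, so m(5) = 12.
  α_3 = 1: Horner steps 9 → 11 → 9, so m(1) = 9.
  α_4 = 9: Horner steps 9 → 5 → 4, so m(9) = 4.
  α_5 = 4: Horner steps 9 → 12 → 7, so m(4) = 7.
Codeword c = [9, 12, 9, 4, 7] ∈ F_13^5.


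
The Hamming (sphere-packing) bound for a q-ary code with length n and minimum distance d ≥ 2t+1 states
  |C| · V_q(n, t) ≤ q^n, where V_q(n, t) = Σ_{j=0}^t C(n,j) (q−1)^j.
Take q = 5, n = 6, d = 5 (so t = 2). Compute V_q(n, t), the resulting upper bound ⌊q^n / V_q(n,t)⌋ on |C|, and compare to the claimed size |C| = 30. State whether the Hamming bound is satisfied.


V_q(n, t) = 265, q^n = 15625, Hamming bound = 58, |C| = 30 ≤ bound (satisfied).

Step 1: Compute V_q(n, t) = Σ_{j=0}^2 C(n, j) (q−1)^j.
  j = 0: C(6,0)·(4)^0 = 1·1 = 1.
  j = 1: C(6,1)·(4)^1 = 6·4 = 24.
  j = 2: C(6,2)·(4)^2 = 15·16 = 240.
  V_q(n, t) = 1 + 24 + 240 = 265.
Step 2: q^n = 5^6 = 15625.
Step 3: Hamming bound ⌊q^n / V_q(n,t)⌋ = ⌊15625/265⌋ = 58.
Step 4: Compare |C| = 30 to 58: satisfied.
The claimed |C| lies below the Hamming bound.


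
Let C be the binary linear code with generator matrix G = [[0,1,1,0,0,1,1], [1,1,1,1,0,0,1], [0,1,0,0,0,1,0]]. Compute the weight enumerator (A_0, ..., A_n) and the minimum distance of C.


Weight distribution: A_0 = 1, A_2 = 2, A_3 = 2, A_4 = 1, A_5 = 2. Minimum distance d = 2.

Enumerate all 2^3 = 8 messages m ∈ F_2^3.
For each, compute codeword c = mG in F_2^7, then tally its weight.
  m = 000 → c = 0000000, weight = 0.
  m = 100 → c = 0110011, weight = 4.
  m = 010 → c = 1111001, weight = 5.
  m = 110 → c = 1001010, weight = 3.
  m = 001 → c = 0100010, weight = 2.
  m = 101 → c = 0010001, weight = 2.
  m = 011 → c = 1011011, weight = 5.
  m = 111 → c = 1101000, weight = 3.
Tally weights:
  weight 0: 1 codewords.
  weight 2: 2 codewords.
  weight 3: 2 codewords.
  weight 4: 1 codewords.
  weight 5: 2 codewords.
Minimum distance d = smallest w > 0 with A_w > 0 = 2.
Sanity: Σ A_w = 8 = 2^3 = 8 ✓.


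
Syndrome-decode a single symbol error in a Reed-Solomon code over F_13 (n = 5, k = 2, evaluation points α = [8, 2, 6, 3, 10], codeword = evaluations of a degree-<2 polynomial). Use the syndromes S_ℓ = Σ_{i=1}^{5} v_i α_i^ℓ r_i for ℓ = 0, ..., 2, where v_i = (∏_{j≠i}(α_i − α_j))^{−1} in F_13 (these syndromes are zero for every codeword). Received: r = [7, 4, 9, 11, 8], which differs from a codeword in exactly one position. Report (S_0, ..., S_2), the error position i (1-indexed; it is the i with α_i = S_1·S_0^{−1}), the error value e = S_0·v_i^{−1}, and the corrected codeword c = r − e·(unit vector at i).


S = (11, 1, 6), error at position 3, error magnitude e = 3, c = [7, 4, 6, 11, 8].

Step 1: column multipliers v_i = (∏_{j≠i}(α_i − α_j))^{−1} mod 13.
  i = 1 (α = 8): (8−2)(8−6)(8−3)(8−10) = 6·2·5·(−2) = −120 ≡ 10, so v_1 = 10^{−1} = 4 (mod 13).
  i = 2 (α = 2): (2−8)(2−6)(2−3)(2−10) = (−6)·(−4)·(−1)·(−8) = 192 ≡ 10, so v_2 = 10^{−1} = 4 (mod 13).
  i = 3 (α = 6): (6−8)(6−2)(6−3)(6−10) = (−2)·4·3·(−4) = 96 ≡ 5, so v_3 = 5^{−1} = 8 (mod 13).
  i = 4 (α = 3): (3−8)(3−2)(3−6)(3−10) = (−5)·1·(−3)·(−7) = −105 ≡ 12, so v_4 = 12^{−1} = 12 (mod 13).
  i = 5 (α = 10): (10−8)(10−2)(10−6)(10−3) = 2·8·4·7 = 448 ≡ 6, so v_5 = 6^{−1} = 11 (mod 13).
  v = [4, 4, 8, 12, 11].
Step 2: syndromes of r = [7, 4, 9, 11, 8] (all sums mod 13).
  S_0 = Σ v_i r_i = 4·7 + 4·4 + 8·9 + 12·11 + 11·8 = 336 ≡ 11.
  S_1 = Σ v_i α_i r_i = 4·8·7 + 4·2·4 + 8·6·9 + 12·3·11 + 11·10·8 = 1964 ≡ 1.
  α_i^2 mod 13 = [12, 4, 10, 9, 9].
  S_2 = Σ v_i α_i^2 r_i = 4·12·7 + 4·4·4 + 8·10·9 + 12·9·11 + 11·9·8 = 3100 ≡ 6.
  S = (11, 1, 6) ≠ 0, so r is not a codeword (an error is present).
Step 3: locate the error. For a single error e at position i, S_ℓ = v_i·e·α_i^ℓ, so α_err = S_1/S_0.
  S_0^{−1} = 11^{−1} = 6 (mod 13), so α_err = 1·6 = 6 ≡ 6 = α_3. Error position i = 3.
  Consistency check: S_2/S_1 = 6·1 = 6 ≡ 6 = α_err ✓ (single-error assumption holds).
Step 4: error magnitude e = S_0/v_3 = S_0·∏_{j≠3}(α_3 − α_j) = 11·5 = 55 ≡ 3 (mod 13).
Step 5: correct position 3: c_3 = r_3 − e = 9 − 3 ≡ 6 (mod 13). Hence c = [7, 4, 6, 11, 8].
  Check: interpolating c through the α_i gives m(x) = 3 + 7·x (degree < 2) with m(α_i) = c_i for every i, so c is indeed a codeword.


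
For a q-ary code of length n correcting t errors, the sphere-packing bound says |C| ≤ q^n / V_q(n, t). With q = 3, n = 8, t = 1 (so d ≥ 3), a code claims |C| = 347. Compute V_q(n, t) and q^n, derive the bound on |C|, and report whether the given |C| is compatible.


V_q(n, t) = 17, q^n = 6561, Hamming bound = 385, |C| = 347 ≤ bound (satisfied).

Step 1: Compute V_q(n, t) = Σ_{j=0}^1 C(n, j) (q−1)^j.
  j = 0: C(8,0)·(2)^0 = 1·1 = 1.
  j = 1: C(8,1)·(2)^1 = 8·2 = 16.
  V_q(n, t) = 1 + 16 = 17.
Step 2: q^n = 3^8 = 6561.
Step 3: Hamming bound ⌊q^n / V_q(n,t)⌋ = ⌊6561/17⌋ = 385.
Step 4: Compare |C| = 347 to 385: satisfied.
The claimed |C| lies below the Hamming bound.


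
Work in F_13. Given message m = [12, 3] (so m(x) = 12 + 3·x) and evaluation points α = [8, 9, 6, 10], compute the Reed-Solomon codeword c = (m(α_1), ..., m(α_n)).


c = [10, 0, 4, 3]

Message polynomial: m(x) = 12 + 3·x (mod 13).
For each evaluation point α_i, compute m(α_i) mod 13:
  α_1 = 8: Horner steps 3 → 10, so m(8) = 10.
  α_2 = 9: Horner steps 3 → 0, so m(9) = 0.
  α_3 = 6: Horner steps 3 → 4, so m(6) = 4.
  α_4 = 10: Horner steps 3 → 3, so m(10) = 3.
Codeword c = [10, 0, 4, 3] ∈ F_13^4.


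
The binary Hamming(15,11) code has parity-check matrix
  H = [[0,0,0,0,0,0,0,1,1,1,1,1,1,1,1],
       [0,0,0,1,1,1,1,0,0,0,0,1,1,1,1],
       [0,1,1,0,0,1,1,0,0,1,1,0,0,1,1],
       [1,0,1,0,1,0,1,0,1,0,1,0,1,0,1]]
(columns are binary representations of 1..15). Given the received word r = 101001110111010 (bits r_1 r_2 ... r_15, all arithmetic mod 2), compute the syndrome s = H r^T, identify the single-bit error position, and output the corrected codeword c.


s = (1, 0, 0, 0)^T, error position = 8, corrected codeword c = 101001100111010

Compute s = H r^T mod 2 one row at a time:
  s_1 = 1 + 0 + 1 + 1 + 1 + 0 + 1 + 0 = 5 ≡ 1 (mod 2).
  s_2 = 0 + 0 + 1 + 1 + 1 + 0 + 1 + 0 = 4 ≡ 0 (mod 2).
  s_3 = 0 + 1 + 1 + 1 + 1 + 1 + 1 + 0 = 6 ≡ 0 (mod 2).
  s_4 = 1 + 1 + 0 + 1 + 0 + 1 + 0 + 0 = 4 ≡ 0 (mod 2).
s = (1, 0, 0, 0)^T — this equals column 8 of H (binary 1000), so error is at position 8.
Correct: flip bit 8 of r = 101001110111010 to get c = 101001100111010.


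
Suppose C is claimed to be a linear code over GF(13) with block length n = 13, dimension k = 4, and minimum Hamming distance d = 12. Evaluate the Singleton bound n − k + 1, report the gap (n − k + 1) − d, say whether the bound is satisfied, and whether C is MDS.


Singleton RHS = n − k + 1 = 10, slack = -2, bound violated (no such code; not MDS).

Singleton bound: d ≤ n − k + 1.
Here n = 13, k = 4, so n − k + 1 = 10.
Given d = 12, check d ≤ 10: NO.
Slack = (n − k + 1) − d = -2.
The slack is negative: d = 12 exceeds n − k + 1 = 10 by 2, so the Singleton bound is violated and no linear [13, 4, 12]_13 code can exist. In particular it is not MDS (MDS requires d = n − k + 1 exactly).
Description: the claimed parameters are [13, 4, 12]_13; such a code would be impossible (violates the Singleton bound).


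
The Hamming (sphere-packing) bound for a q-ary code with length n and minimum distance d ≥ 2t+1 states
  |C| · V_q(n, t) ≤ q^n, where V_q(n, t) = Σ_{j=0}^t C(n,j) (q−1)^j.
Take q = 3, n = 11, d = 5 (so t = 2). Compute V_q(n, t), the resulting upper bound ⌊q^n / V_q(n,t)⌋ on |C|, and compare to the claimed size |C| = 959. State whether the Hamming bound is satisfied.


V_q(n, t) = 243, q^n = 177147, Hamming bound = 729, |C| = 959 > bound (violated).

Step 1: Compute V_q(n, t) = Σ_{j=0}^2 C(n, j) (q−1)^j.
  j = 0: C(11,0)·(2)^0 = 1·1 = 1.
  j = 1: C(11,1)·(2)^1 = 11·2 = 22.
  j = 2: C(11,2)·(2)^2 = 55·4 = 220.
  V_q(n, t) = 1 + 22 + 220 = 243.
Step 2: q^n = 3^11 = 177147.
Step 3: Hamming bound ⌊q^n / V_q(n,t)⌋ = ⌊177147/243⌋ = 729.
Step 4: Compare |C| = 959 to 729: violated.
The claimed |C| lies above the Hamming bound, so no 3-ary code of length 11 with d ≥ 5 can have 959 codewords.


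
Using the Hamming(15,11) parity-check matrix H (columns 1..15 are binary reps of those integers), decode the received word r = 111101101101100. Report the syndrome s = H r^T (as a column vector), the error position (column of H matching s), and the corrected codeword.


s = (0, 1, 1, 1)^T, error position = 7, corrected codeword c = 111101001101100

Compute s = H r^T mod 2 one row at a time:
  s_1 = 0 + 1 + 1 + 0 + 1 + 1 + 0 + 0 = 4 ≡ 0 (mod 2).
  s_2 = 1 + 0 + 1 + 1 + 1 + 1 + 0 + 0 = 5 ≡ 1 (mod 2).
  s_3 = 1 + 1 + 1 + 1 + 1 + 0 + 0 + 0 = 5 ≡ 1 (mod 2).
  s_4 = 1 + 1 + 0 + 1 + 1 + 0 + 1 + 0 = 5 ≡ 1 (mod 2).
s = (0, 1, 1, 1)^T — this equals column 7 of H (binary 0111), so error is at position 7.
Correct: flip bit 7 of r = 111101101101100 to get c = 111101001101100.


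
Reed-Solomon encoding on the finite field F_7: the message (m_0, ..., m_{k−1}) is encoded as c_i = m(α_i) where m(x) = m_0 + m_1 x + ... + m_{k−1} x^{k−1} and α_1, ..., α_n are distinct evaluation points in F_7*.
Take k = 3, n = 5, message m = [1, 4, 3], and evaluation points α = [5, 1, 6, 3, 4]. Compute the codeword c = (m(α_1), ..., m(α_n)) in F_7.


c = [5, 1, 0, 5, 2]

Message polynomial: m(x) = 1 + 4·x + 3·x^2 (mod 7).
For each evaluation point α_i, compute m(α_i) mod 7:
  α_1 = 5: Horner steps 3 → 5 → 5, so m(5) = 5.
  α_2 = 1: Horner steps 3 → 0 → 1, so m(1) = 1.
  α_3 = 6: Horner steps 3 → 1 → 0, so m(6) = 0.
  α_4 = 3: Horner steps 3 → 6 → 5, so m(3) = 5.
  α_5 = 4: Horner steps 3 → 2 → 2, so m(4) = 2.
Codeword c = [5, 1, 0, 5, 2] ∈ F_7^5.


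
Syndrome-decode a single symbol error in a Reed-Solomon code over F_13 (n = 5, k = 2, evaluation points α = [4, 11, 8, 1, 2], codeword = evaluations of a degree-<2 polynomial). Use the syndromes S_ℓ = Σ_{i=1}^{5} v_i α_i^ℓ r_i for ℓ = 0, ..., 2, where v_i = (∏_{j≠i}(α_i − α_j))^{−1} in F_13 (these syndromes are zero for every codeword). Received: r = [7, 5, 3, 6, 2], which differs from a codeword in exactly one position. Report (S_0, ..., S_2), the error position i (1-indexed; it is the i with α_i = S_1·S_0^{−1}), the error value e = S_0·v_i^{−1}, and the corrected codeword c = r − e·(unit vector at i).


S = (4, 6, 9), error at position 3, error magnitude e = 12, c = [7, 5, 4, 6, 2].

Step 1: column multipliers v_i = (∏_{j≠i}(α_i − α_j))^{−1} mod 13.
  i = 1 (α = 4): (4−11)(4−8)(4−1)(4−2) = (−7)·(−4)·3·2 = 168 ≡ 12, so v_1 = 12^{−1} = 12 (mod 13).
  i = 2 (α = 11): (11−4)(11−8)(11−1)(11−2) = 7·3·10·9 = 1890 ≡ 5, so v_2 = 5^{−1} = 8 (mod 13).
  i = 3 (α = 8): (8−4)(8−11)(8−1)(8−2) = 4·(−3)·7·6 = −504 ≡ 3, so v_3 = 3^{−1} = 9 (mod 13).
  i = 4 (α = 1): (1−4)(1−11)(1−8)(1−2) = (−3)·(−10)·(−7)·(−1) = 210 ≡ 2, so v_4 = 2^{−1} = 7 (mod 13).
  i = 5 (α = 2): (2−4)(2−11)(2−8)(2−1) = (−2)·(−9)·(−6)·1 = −108 ≡ 9, so v_5 = 9^{−1} = 3 (mod 13).
  v = [12, 8, 9, 7, 3].
Step 2: syndromes of r = [7, 5, 3, 6, 2] (all sums mod 13).
  S_0 = Σ v_i r_i = 12·7 + 8·5 + 9·3 + 7·6 + 3·2 = 199 ≡ 4.
  S_1 = Σ v_i α_i r_i = 12·4·7 + 8·11·5 + 9·8·3 + 7·1·6 + 3·2·2 = 1046 ≡ 6.
  α_i^2 mod 13 = [3, 4, 12, 1, 4].
  S_2 = Σ v_i α_i^2 r_i = 12·3·7 + 8·4·5 + 9·12·3 + 7·1·6 + 3·4·2 = 802 ≡ 9.
  S = (4, 6, 9) ≠ 0, so r is not a codeword (an error is present).
Step 3: locate the error. For a single error e at position i, S_ℓ = v_i·e·α_i^ℓ, so α_err = S_1/S_0.
  S_0^{−1} = 4^{−1} = 10 (mod 13), so α_err = 6·10 = 60 ≡ 8 = α_3. Error position i = 3.
  Consistency check: S_2/S_1 = 9·11 = 99 ≡ 8 = α_err ✓ (single-error assumption holds).
Step 4: error magnitude e = S_0/v_3 = S_0·∏_{j≠3}(α_3 − α_j) = 4·3 = 12 ≡ 12 (mod 13).
Step 5: correct position 3: c_3 = r_3 − e = 3 − 12 ≡ 4 (mod 13). Hence c = [7, 5, 4, 6, 2].
  Check: interpolating c through the α_i gives m(x) = 10 + 9·x (degree < 2) with m(α_i) = c_i for every i, so c is indeed a codeword.


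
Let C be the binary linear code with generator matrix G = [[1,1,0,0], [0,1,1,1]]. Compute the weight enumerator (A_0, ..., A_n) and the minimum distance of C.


Weight distribution: A_0 = 1, A_2 = 1, A_3 = 2. Minimum distance d = 2.

Enumerate all 2^2 = 4 messages m ∈ F_2^2.
For each, compute codeword c = mG in F_2^4, then tally its weight.
  m = 00 → c = 0000, weight = 0.
  m = 10 → c = 1100, weight = 2.
  m = 01 → c = 0111, weight = 3.
  m = 11 → c = 1011, weight = 3.
Tally weights:
  weight 0: 1 codewords.
  weight 2: 1 codewords.
  weight 3: 2 codewords.
Minimum distance d = smallest w > 0 with A_w > 0 = 2.
Sanity: Σ A_w = 4 = 2^2 = 4 ✓.


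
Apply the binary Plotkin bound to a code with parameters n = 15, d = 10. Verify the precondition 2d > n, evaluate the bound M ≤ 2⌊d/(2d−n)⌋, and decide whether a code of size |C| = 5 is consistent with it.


Plotkin bound M ≤ 4; given |C| = 5 > bound (violated).

Check applicability: 2d = 20, n = 15.
2d − n = 5 > 0, so Plotkin applies.
Compute d/(2d−n) = 10/5 ≈ 2.0000.
⌊d/(2d−n)⌋ = 2.
Plotkin bound: M ≤ 2·2 = 4.
Given |C| = 5, check: VIOLATED.
This |C| is above the Plotkin bound, so no binary code with n = 15, d = 10 and 5 codewords exists.


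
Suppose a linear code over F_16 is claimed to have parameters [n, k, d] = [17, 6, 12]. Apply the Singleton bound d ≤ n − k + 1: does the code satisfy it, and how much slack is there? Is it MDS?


Singleton RHS = n − k + 1 = 12, slack = 0, bound satisfied, MDS.

Singleton bound: d ≤ n − k + 1.
Here n = 17, k = 6, so n − k + 1 = 12.
Given d = 12, check d ≤ 12: YES.
Slack = (n − k + 1) − d = 0.
The code is MDS (slack = 0).
Description: the claimed parameters are [17, 6, 12]_16; such a code would be MDS (meets Singleton bound).


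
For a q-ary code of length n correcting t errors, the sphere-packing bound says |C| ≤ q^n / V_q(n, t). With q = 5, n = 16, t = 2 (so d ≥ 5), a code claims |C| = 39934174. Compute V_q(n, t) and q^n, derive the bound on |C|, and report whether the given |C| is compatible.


V_q(n, t) = 1985, q^n = 152587890625, Hamming bound = 76870473, |C| = 39934174 ≤ bound (satisfied).

Step 1: Compute V_q(n, t) = Σ_{j=0}^2 C(n, j) (q−1)^j.
  j = 0: C(16,0)·(4)^0 = 1·1 = 1.
  j = 1: C(16,1)·(4)^1 = 16·4 = 64.
  j = 2: C(16,2)·(4)^2 = 120·16 = 1920.
  V_q(n, t) = 1 + 64 + 1920 = 1985.
Step 2: q^n = 5^16 = 152587890625.
Step 3: Hamming bound ⌊q^n / V_q(n,t)⌋ = ⌊152587890625/1985⌋ = 76870473.
Step 4: Compare |C| = 39934174 to 76870473: satisfied.
The claimed |C| lies below the Hamming bound.


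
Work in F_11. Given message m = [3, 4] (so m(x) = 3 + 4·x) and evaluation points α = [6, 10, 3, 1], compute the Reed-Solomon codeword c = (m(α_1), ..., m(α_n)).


c = [5, 10, 4, 7]

Message polynomial: m(x) = 3 + 4·x (mod 11).
For each evaluation point α_i, compute m(α_i) mod 11:
  α_1 = 6: Horner steps 4 → 5, so m(6) = 5.
  α_2 = 10: Horner steps 4 → 10, so m(10) = 10.
  α_3 = 3: Horner steps 4 → 4, so m(3) = 4.
  α_4 = 1: Horner steps 4 → 7, so m(1) = 7.
Codeword c = [5, 10, 4, 7] ∈ F_11^4.


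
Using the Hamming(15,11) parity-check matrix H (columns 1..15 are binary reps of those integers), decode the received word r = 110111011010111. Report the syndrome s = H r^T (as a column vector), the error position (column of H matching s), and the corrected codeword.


s = (0, 0, 1, 0)^T, error position = 2, corrected codeword c = 100111011010111

Compute s = H r^T mod 2 one row at a time:
  s_1 = 1 + 1 + 0 + 1 + 0 + 1 + 1 + 1 = 6 ≡ 0 (mod 2).
  s_2 = 1 + 1 + 1 + 0 + 0 + 1 + 1 + 1 = 6 ≡ 0 (mod 2).
  s_3 = 1 + 0 + 1 + 0 + 0 + 1 + 1 + 1 = 5 ≡ 1 (mod 2).
  s_4 = 1 + 0 + 1 + 0 + 1 + 1 + 1 + 1 = 6 ≡ 0 (mod 2).
s = (0, 0, 1, 0)^T — this equals column 2 of H (binary 0010), so error is at position 2.
Correct: flip bit 2 of r = 110111011010111 to get c = 100111011010111.


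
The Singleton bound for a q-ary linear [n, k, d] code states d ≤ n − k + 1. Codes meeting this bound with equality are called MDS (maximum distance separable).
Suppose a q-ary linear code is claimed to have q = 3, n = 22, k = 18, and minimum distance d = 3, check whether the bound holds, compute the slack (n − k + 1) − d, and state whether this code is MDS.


Singleton RHS = n − k + 1 = 5, slack = 2, bound satisfied, not MDS.

Singleton bound: d ≤ n − k + 1.
Here n = 22, k = 18, so n − k + 1 = 5.
Given d = 3, check d ≤ 5: YES.
Slack = (n − k + 1) − d = 2.
The code is NOT MDS (slack = 2 > 0).
Description: the claimed parameters are [22, 18, 3]_3; such a code would be non-MDS.


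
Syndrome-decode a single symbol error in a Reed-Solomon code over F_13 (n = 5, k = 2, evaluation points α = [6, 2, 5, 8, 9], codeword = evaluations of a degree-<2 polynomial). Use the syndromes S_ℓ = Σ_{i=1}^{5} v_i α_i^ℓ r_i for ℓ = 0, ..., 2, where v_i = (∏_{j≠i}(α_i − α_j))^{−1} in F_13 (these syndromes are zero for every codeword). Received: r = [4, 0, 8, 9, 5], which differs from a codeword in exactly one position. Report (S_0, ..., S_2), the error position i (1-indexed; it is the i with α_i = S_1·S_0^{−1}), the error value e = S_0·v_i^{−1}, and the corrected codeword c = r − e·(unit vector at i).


S = (11, 9, 5), error at position 2, error magnitude e = 6, c = [4, 7, 8, 9, 5].

Step 1: column multipliers v_i = (∏_{j≠i}(α_i − α_j))^{−1} mod 13.
  i = 1 (α = 6): (6−2)(6−5)(6−8)(6−9) = 4·1·(−2)·(−3) = 24 ≡ 11, so v_1 = 11^{−1} = 6 (mod 13).
  i = 2 (α = 2): (2−6)(2−5)(2−8)(2−9) = (−4)·(−3)·(−6)·(−7) = 504 ≡ 10, so v_2 = 10^{−1} = 4 (mod 13).
  i = 3 (α = 5): (5−6)(5−2)(5−8)(5−9) = (−1)·3·(−3)·(−4) = −36 ≡ 3, so v_3 = 3^{−1} = 9 (mod 13).
  i = 4 (α = 8): (8−6)(8−2)(8−5)(8−9) = 2·6·3·(−1) = −36 ≡ 3, so v_4 = 3^{−1} = 9 (mod 13).
  i = 5 (α = 9): (9−6)(9−2)(9−5)(9−8) = 3·7·4·1 = 84 ≡ 6, so v_5 = 6^{−1} = 11 (mod 13).
  v = [6, 4, 9, 9, 11].
Step 2: syndromes of r = [4, 0, 8, 9, 5] (all sums mod 13).
  S_0 = Σ v_i r_i = 6·4 + 4·0 + 9·8 + 9·9 + 11·5 = 232 ≡ 11.
  S_1 = Σ v_i α_i r_i = 6·6·4 + 4·2·0 + 9·5·8 + 9·8·9 + 11·9·5 = 1647 ≡ 9.
  α_i^2 mod 13 = [10, 4, 12, 12, 3].
  S_2 = Σ v_i α_i^2 r_i = 6·10·4 + 4·4·0 + 9·12·8 + 9·12·9 + 11·3·5 = 2241 ≡ 5.
  S = (11, 9, 5) ≠ 0, so r is not a codeword (an error is present).
Step 3: locate the error. For a single error e at position i, S_ℓ = v_i·e·α_i^ℓ, so α_err = S_1/S_0.
  S_0^{−1} = 11^{−1} = 6 (mod 13), so α_err = 9·6 = 54 ≡ 2 = α_2. Error position i = 2.
  Consistency check: S_2/S_1 = 5·3 = 15 ≡ 2 = α_err ✓ (single-error assumption holds).
Step 4: error magnitude e = S_0/v_2 = S_0·∏_{j≠2}(α_2 − α_j) = 11·10 = 110 ≡ 6 (mod 13).
Step 5: correct position 2: c_2 = r_2 − e = 0 − 6 ≡ 7 (mod 13). Hence c = [4, 7, 8, 9, 5].
  Check: interpolating c through the α_i gives m(x) = 2 + 9·x (degree < 2) with m(α_i) = c_i for every i, so c is indeed a codeword.


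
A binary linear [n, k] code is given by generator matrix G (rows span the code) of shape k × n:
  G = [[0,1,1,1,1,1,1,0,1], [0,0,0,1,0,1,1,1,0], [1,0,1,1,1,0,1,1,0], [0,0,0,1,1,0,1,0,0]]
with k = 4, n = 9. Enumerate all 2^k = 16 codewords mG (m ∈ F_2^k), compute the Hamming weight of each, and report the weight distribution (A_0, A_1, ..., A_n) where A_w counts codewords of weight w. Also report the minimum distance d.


Weight distribution: A_0 = 1, A_3 = 3, A_4 = 4, A_5 = 4, A_6 = 2, A_7 = 1, A_8 = 1. Minimum distance d = 3.

Enumerate all 2^4 = 16 messages m ∈ F_2^4.
For each, compute codeword c = mG in F_2^9, then tally its weight.
  m = 0000 → c = 000000000, weight = 0.
  m = 1000 → c = 011111101, weight = 7.
  m = 0100 → c = 000101110, weight = 4.
  m = 1100 → c = 011010011, weight = 5.
  m = 0010 → c = 101110110, weight = 6.
  m = 1010 → c = 110001011, weight = 5.
  m = 0110 → c = 101011000, weight = 4.
  m = 1110 → c = 110100101, weight = 5.
  m = 0001 → c = 000110100, weight = 3.
  m = 1001 → c = 011001001, weight = 4.
  m = 0101 → c = 000011010, weight = 3.
  m = 1101 → c = 011100111, weight = 6.
  m = 0011 → c = 101000010, weight = 3.
  m = 1011 → c = 110111111, weight = 8.
  m = 0111 → c = 101101100, weight = 5.
  m = 1111 → c = 110010001, weight = 4.
Tally weights:
  weight 0: 1 codewords.
  weight 3: 3 codewords.
  weight 4: 4 codewords.
  weight 5: 4 codewords.
  weight 6: 2 codewords.
  weight 7: 1 codewords.
  weight 8: 1 codewords.
Minimum distance d = smallest w > 0 with A_w > 0 = 3.
Sanity: Σ A_w = 16 = 2^4 = 16 ✓.


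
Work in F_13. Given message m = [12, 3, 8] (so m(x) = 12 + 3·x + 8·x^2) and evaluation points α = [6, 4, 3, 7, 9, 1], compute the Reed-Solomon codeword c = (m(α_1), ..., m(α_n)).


c = [6, 9, 2, 9, 11, 10]

Message polynomial: m(x) = 12 + 3·x + 8·x^2 (mod 13).
For each evaluation point α_i, compute m(α_i) mod 13:
  α_1 = 6: Horner steps 8 → 12 → 6, so m(6) = 6.
  α_2 = 4: Horner steps 8 → 9 → 9, so m(4) = 9.
  α_3 = 3: Horner steps 8 → 1 → 2, so m(3) = 2.
  α_4 = 7: Horner steps 8 → 7 → 9, so m(7) = 9.
  α_5 = 9: Horner steps 8 → 10 → 11, so m(9) = 11.
  α_6 = 1: Horner steps 8 → 11 → 10, so m(1) = 10.
Codeword c = [6, 9, 2, 9, 11, 10] ∈ F_13^6.


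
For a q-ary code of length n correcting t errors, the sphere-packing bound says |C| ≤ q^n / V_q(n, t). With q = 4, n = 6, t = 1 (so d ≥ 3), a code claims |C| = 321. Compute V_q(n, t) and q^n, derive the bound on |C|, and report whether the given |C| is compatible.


V_q(n, t) = 19, q^n = 4096, Hamming bound = 215, |C| = 321 > bound (violated).

Step 1: Compute V_q(n, t) = Σ_{j=0}^1 C(n, j) (q−1)^j.
  j = 0: C(6,0)·(3)^0 = 1·1 = 1.
  j = 1: C(6,1)·(3)^1 = 6·3 = 18.
  V_q(n, t) = 1 + 18 = 19.
Step 2: q^n = 4^6 = 4096.
Step 3: Hamming bound ⌊q^n / V_q(n,t)⌋ = ⌊4096/19⌋ = 215.
Step 4: Compare |C| = 321 to 215: violated.
The claimed |C| lies above the Hamming bound, so no 4-ary code of length 6 with d ≥ 3 can have 321 codewords.


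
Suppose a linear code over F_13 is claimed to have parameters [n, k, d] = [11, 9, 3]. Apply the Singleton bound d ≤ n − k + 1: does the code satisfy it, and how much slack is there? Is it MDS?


Singleton RHS = n − k + 1 = 3, slack = 0, bound satisfied, MDS.

Singleton bound: d ≤ n − k + 1.
Here n = 11, k = 9, so n − k + 1 = 3.
Given d = 3, check d ≤ 3: YES.
Slack = (n − k + 1) − d = 0.
The code is MDS (slack = 0).
Description: the claimed parameters are [11, 9, 3]_13; such a code would be MDS (meets Singleton bound).
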